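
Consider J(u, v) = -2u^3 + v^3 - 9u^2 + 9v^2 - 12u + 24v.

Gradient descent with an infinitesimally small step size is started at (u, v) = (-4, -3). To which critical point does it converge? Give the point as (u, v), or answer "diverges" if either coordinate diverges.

(-2, -2)

J is separable, so gradient descent decouples: u follows -∂J/∂u, v follows -∂J/∂v.
∂J/∂u = -6(u + 1)(u + 2); at u=-4 this is -36, so u increases.
∂J/∂v = 3(v + 2)(v + 4); at v=-3 this is -3, so v increases.
u converges to its nearest critical value -2 (a local min of the u-part); v converges to -2. The iterate converges to (-2, -2).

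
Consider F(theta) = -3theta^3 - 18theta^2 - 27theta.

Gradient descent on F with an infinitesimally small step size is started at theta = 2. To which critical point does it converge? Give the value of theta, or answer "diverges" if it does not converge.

F'(theta) = -9(theta + 1)(theta + 3), so F'(2) = -135.
Gradient descent moves in the -F' direction, i.e. theta is increasing.
There is no critical point above theta=2, and F' keeps the same sign, so the iterate runs off to +∞.

diverges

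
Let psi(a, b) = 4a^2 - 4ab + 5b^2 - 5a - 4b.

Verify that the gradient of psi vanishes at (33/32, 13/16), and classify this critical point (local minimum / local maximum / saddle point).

local minimum

∇psi = (8a - 4b - 5, -4a + 10b - 4); substituting (33/32, 13/16) gives ∇psi = (0, 0), so (33/32, 13/16) is indeed a critical point.
The Hessian of psi is constant: H = [[8, -4], [-4, 10]].
det(H) = 8·10 − (-4)² = 64.
det(H) > 0 and tr(H) = 18 > 0, so H is positive definite and the point is a local minimum.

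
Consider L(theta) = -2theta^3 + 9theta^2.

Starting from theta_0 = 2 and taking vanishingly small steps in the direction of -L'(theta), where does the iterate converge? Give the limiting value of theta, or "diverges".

0

L'(theta) = -6theta(theta - 3), so L'(2) = 12.
Gradient descent moves in the -L' direction, i.e. theta is decreasing.
The nearest critical point in that direction is theta = 0, where L'' = 18 > 0 (a local minimum). The iterate converges there.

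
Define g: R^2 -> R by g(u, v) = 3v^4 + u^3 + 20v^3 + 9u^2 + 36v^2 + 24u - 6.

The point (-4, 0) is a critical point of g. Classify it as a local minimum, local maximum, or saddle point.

saddle point

The mixed partial ∂²g/∂u∂v is 0, so the Hessian at any point is diag(g_uu, g_vv) = diag(6(u + 3), 12(3v^2 + 10v + 6)).
At (-4, 0): H = diag(-6, 72).
The eigenvalues have opposite signs, so H is indefinite: a saddle point.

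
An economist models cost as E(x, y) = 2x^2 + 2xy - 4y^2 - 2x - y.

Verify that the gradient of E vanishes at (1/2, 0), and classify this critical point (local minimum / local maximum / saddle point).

saddle point

∇E = (4x + 2y - 2, 2x - 8y - 1); substituting (1/2, 0) gives ∇E = (0, 0), so (1/2, 0) is indeed a critical point.
The Hessian of E is constant: H = [[4, 2], [2, -8]].
det(H) = 4·(-8) − 2² = -36.
Since det(H) < 0, H is indefinite and the critical point is a saddle point.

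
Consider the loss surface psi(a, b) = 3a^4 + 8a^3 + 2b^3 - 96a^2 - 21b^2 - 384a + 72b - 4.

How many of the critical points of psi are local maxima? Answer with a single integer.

1

psi separates as a function of a plus a function of b, so ∇psi=0 decouples.
∂psi/∂a = 12(a - 4)(a + 2)(a + 4) = 0 at a ∈ {-4, -2, 4}; ∂psi/∂b = 6(b - 4)(b - 3) = 0 at b ∈ {3, 4}.
The Hessian is diagonal: diag(psi_aa, psi_bb). Second derivatives: psi_aa(-4)=192, psi_aa(-2)=-144, psi_aa(4)=576; psi_bb(3)=-6, psi_bb(4)=6.
Local maxima occur where both diagonal entries negative: (-2, 3). Count: 1.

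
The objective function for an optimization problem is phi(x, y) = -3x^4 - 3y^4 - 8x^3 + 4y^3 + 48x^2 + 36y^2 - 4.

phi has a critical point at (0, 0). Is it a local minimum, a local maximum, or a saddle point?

The mixed partial ∂²phi/∂x∂y is 0, so the Hessian at any point is diag(phi_xx, phi_yy) = diag(12(-3x^2 - 4x + 8), 12(-3y^2 + 2y + 6)).
At (0, 0): H = diag(96, 72).
Both eigenvalues are positive, so H is positive definite: a local minimum.

local minimum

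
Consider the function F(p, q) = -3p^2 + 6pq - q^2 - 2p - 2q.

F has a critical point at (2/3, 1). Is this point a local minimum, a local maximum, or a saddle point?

saddle point

The Hessian of F is constant: H = [[-6, 6], [6, -2]].
det(H) = (-6)·(-2) − 6² = -24.
Since det(H) < 0, H is indefinite and the critical point is a saddle point.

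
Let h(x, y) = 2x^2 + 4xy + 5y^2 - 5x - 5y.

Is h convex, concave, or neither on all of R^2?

convex

h is quadratic, so its Hessian is the constant matrix H = [[4, 4], [4, 10]].
det(H) = 24, tr(H) = 14.
det(H) > 0 and tr(H) > 0, so H is positive definite everywhere: convex.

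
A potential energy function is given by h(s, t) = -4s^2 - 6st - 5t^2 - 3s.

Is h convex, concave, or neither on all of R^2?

concave

h is quadratic, so its Hessian is the constant matrix H = [[-8, -6], [-6, -10]].
det(H) = 44, tr(H) = -18.
det(H) > 0 and tr(H) < 0, so H is negative definite everywhere: concave.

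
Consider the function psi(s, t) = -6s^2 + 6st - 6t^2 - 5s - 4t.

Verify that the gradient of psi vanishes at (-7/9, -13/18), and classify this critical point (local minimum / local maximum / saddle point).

local maximum

∇psi = (-12s + 6t - 5, 6s - 12t - 4); substituting (-7/9, -13/18) gives ∇psi = (0, 0), so (-7/9, -13/18) is indeed a critical point.
The Hessian of psi is constant: H = [[-12, 6], [6, -12]].
det(H) = (-12)·(-12) − 6² = 108.
det(H) > 0 and tr(H) = -24 < 0, so H is negative definite and the point is a local maximum.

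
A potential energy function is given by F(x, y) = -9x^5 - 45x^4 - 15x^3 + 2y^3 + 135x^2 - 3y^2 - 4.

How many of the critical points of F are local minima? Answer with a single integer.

2

F separates as a function of x plus a function of y, so ∇F=0 decouples.
∂F/∂x = -45x(x - 1)(x + 2)(x + 3) = 0 at x ∈ {-3, -2, 0, 1}; ∂F/∂y = 6y(y - 1) = 0 at y ∈ {0, 1}.
The Hessian is diagonal: diag(F_xx, F_yy). Second derivatives: F_xx(-3)=540, F_xx(-2)=-270, F_xx(0)=270, F_xx(1)=-540; F_yy(0)=-6, F_yy(1)=6.
Local minima occur where both diagonal entries positive: (-3, 1), (0, 1). Count: 2.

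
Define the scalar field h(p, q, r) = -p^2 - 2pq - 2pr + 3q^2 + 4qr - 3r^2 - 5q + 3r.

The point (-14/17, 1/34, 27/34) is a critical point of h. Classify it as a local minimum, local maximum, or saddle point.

saddle point

The Hessian is constant: H = [[-2, -2, -2], [-2, 6, 4], [-2, 4, -6]].
Leading principal minors: Δ₁ = -2, Δ₂ = -16, Δ₃ = 136.
The minors fit neither the all-positive nor the alternating-sign pattern, so H is indefinite: a saddle point.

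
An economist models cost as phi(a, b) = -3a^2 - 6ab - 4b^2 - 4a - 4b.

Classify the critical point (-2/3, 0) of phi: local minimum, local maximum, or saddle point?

local maximum

The Hessian of phi is constant: H = [[-6, -6], [-6, -8]].
det(H) = (-6)·(-8) − (-6)² = 12.
det(H) > 0 and tr(H) = -14 < 0, so H is negative definite and the point is a local maximum.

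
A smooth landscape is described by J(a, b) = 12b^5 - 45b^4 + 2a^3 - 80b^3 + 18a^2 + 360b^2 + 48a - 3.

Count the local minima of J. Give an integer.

2

J separates as a function of a plus a function of b, so ∇J=0 decouples.
∂J/∂a = 6(a + 2)(a + 4) = 0 at a ∈ {-4, -2}; ∂J/∂b = 60b(b - 3)(b - 2)(b + 2) = 0 at b ∈ {-2, 0, 2, 3}.
The Hessian is diagonal: diag(J_aa, J_bb). Second derivatives: J_aa(-4)=-12, J_aa(-2)=12; J_bb(-2)=-2400, J_bb(0)=720, J_bb(2)=-480, J_bb(3)=900.
Local minima occur where both diagonal entries positive: (-2, 0), (-2, 3). Count: 2.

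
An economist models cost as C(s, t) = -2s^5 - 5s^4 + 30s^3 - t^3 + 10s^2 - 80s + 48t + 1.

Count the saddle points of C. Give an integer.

4

C separates as a function of s plus a function of t, so ∇C=0 decouples.
∂C/∂s = -10(s - 2)(s - 1)(s + 1)(s + 4) = 0 at s ∈ {-4, -1, 1, 2}; ∂C/∂t = -3(t - 4)(t + 4) = 0 at t ∈ {-4, 4}.
The Hessian is diagonal: diag(C_ss, C_tt). Second derivatives: C_ss(-4)=900, C_ss(-1)=-180, C_ss(1)=100, C_ss(2)=-180; C_tt(-4)=24, C_tt(4)=-24.
Saddle points occur where the two diagonal entries have opposite signs: (-4, 4), (-1, -4), (1, 4), (2, -4). Count: 4.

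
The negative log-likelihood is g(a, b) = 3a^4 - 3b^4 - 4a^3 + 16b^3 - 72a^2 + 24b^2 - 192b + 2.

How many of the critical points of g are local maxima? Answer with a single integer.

2

g separates as a function of a plus a function of b, so ∇g=0 decouples.
∂g/∂a = 12a(a - 4)(a + 3) = 0 at a ∈ {-3, 0, 4}; ∂g/∂b = -12(b - 4)(b - 2)(b + 2) = 0 at b ∈ {-2, 2, 4}.
The Hessian is diagonal: diag(g_aa, g_bb). Second derivatives: g_aa(-3)=252, g_aa(0)=-144, g_aa(4)=336; g_bb(-2)=-288, g_bb(2)=96, g_bb(4)=-144.
Local maxima occur where both diagonal entries negative: (0, -2), (0, 4). Count: 2.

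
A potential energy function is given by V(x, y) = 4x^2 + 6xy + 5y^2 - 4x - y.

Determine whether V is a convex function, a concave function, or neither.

convex

V is quadratic, so its Hessian is the constant matrix H = [[8, 6], [6, 10]].
det(H) = 44, tr(H) = 18.
det(H) > 0 and tr(H) > 0, so H is positive definite everywhere: convex.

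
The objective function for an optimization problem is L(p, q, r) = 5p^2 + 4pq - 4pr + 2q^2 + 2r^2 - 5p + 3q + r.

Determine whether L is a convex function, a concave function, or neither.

L is quadratic, so its Hessian is the constant matrix H = [[10, 4, -4], [4, 4, 0], [-4, 0, 4]].
Leading principal minors: 10, 24, 32.
All positive ⇒ H ≻ 0 ⇒ convex.

convex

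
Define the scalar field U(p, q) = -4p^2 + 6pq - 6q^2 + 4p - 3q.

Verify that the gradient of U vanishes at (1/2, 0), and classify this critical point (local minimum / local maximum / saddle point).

local maximum

∇U = (-8p + 6q + 4, 6p - 12q - 3); substituting (1/2, 0) gives ∇U = (0, 0), so (1/2, 0) is indeed a critical point.
The Hessian of U is constant: H = [[-8, 6], [6, -12]].
det(H) = (-8)·(-12) − 6² = 60.
det(H) > 0 and tr(H) = -20 < 0, so H is negative definite and the point is a local maximum.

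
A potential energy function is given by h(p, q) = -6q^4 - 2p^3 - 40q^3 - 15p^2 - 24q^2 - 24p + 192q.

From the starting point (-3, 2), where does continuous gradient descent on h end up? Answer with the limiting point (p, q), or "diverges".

diverges

h is separable, so gradient descent decouples: p follows -∂h/∂p, q follows -∂h/∂q.
∂h/∂p = -6(p + 1)(p + 4); at p=-3 this is 12, so p decreases.
∂h/∂q = -24(q - 1)(q + 2)(q + 4); at q=2 this is -576, so q increases.
The q-coordinate has no critical point in that direction and runs off to infinity.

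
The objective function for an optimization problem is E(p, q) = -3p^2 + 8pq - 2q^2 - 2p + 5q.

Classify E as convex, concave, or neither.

neither

E is quadratic, so its Hessian is the constant matrix H = [[-6, 8], [8, -4]].
det(H) = -40, tr(H) = -10.
det(H) < 0, so H is indefinite: neither convex nor concave.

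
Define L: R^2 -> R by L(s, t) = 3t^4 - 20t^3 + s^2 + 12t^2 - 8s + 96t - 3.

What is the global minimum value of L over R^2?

L(s,t) separates as P(s) + Q(t) − 3, so its minimum is min P + min Q − 3.
P'(s) = 2s - 8 vanishes at s ∈ {4}; Q'(t) = 12(t - 4)(t - 2)(t + 1) vanishes at t ∈ {-1, 2, 4}.
Local minima of P (where P''>0): P(4)=-16. Local minima of Q: Q(-1)=-61, Q(4)=64.
So the global minimum of L is P(4) + Q(-1) − 3 = -16 − 61 − 3 = -80, attained at (4, -1).

-80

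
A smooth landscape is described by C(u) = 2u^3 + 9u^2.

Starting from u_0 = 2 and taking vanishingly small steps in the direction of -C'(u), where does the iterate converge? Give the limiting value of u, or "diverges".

C'(u) = 6u(u + 3), so C'(2) = 60.
Gradient descent moves in the -C' direction, i.e. u is decreasing.
The nearest critical point in that direction is u = 0, where C'' = 18 > 0 (a local minimum). The iterate converges there.

0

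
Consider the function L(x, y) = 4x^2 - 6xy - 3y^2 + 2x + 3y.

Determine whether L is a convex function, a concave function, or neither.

L is quadratic, so its Hessian is the constant matrix H = [[8, -6], [-6, -6]].
det(H) = -84, tr(H) = 2.
det(H) < 0, so H is indefinite: neither convex nor concave.

neither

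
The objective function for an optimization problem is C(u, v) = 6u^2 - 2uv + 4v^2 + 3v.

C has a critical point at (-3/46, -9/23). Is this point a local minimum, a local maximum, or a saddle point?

local minimum

The Hessian of C is constant: H = [[12, -2], [-2, 8]].
det(H) = 12·8 − (-2)² = 92.
det(H) > 0 and tr(H) = 20 > 0, so H is positive definite and the point is a local minimum.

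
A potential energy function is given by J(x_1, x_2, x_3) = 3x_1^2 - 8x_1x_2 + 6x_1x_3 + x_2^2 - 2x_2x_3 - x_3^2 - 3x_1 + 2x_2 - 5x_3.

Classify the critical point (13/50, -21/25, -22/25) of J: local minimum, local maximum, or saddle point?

saddle point

The Hessian is constant: H = [[6, -8, 6], [-8, 2, -2], [6, -2, -2]].
Leading principal minors: Δ₁ = 6, Δ₂ = -52, Δ₃ = 200.
The minors fit neither the all-positive nor the alternating-sign pattern, so H is indefinite: a saddle point.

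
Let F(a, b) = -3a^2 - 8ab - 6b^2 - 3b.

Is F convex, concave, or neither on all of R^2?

concave

F is quadratic, so its Hessian is the constant matrix H = [[-6, -8], [-8, -12]].
det(H) = 8, tr(H) = -18.
det(H) > 0 and tr(H) < 0, so H is negative definite everywhere: concave.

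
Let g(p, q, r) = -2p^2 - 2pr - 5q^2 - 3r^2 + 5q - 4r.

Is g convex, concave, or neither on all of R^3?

concave

g is quadratic, so its Hessian is the constant matrix H = [[-4, 0, -2], [0, -10, 0], [-2, 0, -6]].
Leading principal minors: -4, 40, -200.
Signs alternate −, +, − ⇒ H ≺ 0 ⇒ concave.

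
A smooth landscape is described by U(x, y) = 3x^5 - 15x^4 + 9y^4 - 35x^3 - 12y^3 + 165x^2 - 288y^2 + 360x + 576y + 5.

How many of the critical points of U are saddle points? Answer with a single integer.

U separates as a function of x plus a function of y, so ∇U=0 decouples.
∂U/∂x = 15(x - 4)(x - 3)(x + 1)(x + 2) = 0 at x ∈ {-2, -1, 3, 4}; ∂U/∂y = 36(y - 4)(y - 1)(y + 4) = 0 at y ∈ {-4, 1, 4}.
The Hessian is diagonal: diag(U_xx, U_yy). Second derivatives: U_xx(-2)=-450, U_xx(-1)=300, U_xx(3)=-300, U_xx(4)=450; U_yy(-4)=1440, U_yy(1)=-540, U_yy(4)=864.
Saddle points occur where the two diagonal entries have opposite signs: (-2, -4), (-2, 4), (-1, 1), (3, -4), (3, 4), (4, 1). Count: 6.

6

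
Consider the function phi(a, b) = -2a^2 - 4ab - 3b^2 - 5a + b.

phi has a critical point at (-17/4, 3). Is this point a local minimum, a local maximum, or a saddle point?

The Hessian of phi is constant: H = [[-4, -4], [-4, -6]].
det(H) = (-4)·(-6) − (-4)² = 8.
det(H) > 0 and tr(H) = -10 < 0, so H is negative definite and the point is a local maximum.

local maximum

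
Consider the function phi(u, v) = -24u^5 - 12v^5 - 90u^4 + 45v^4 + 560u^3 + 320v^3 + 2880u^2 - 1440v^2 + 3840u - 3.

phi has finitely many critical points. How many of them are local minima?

phi separates as a function of u plus a function of v, so ∇phi=0 decouples.
∂phi/∂u = -120(u - 4)(u + 1)(u + 2)(u + 4) = 0 at u ∈ {-4, -2, -1, 4}; ∂phi/∂v = -60v(v - 4)(v - 3)(v + 4) = 0 at v ∈ {-4, 0, 3, 4}.
The Hessian is diagonal: diag(phi_uu, phi_vv). Second derivatives: phi_uu(-4)=5760, phi_uu(-2)=-1440, phi_uu(-1)=1800, phi_uu(4)=-28800; phi_vv(-4)=13440, phi_vv(0)=-2880, phi_vv(3)=1260, phi_vv(4)=-1920.
Local minima occur where both diagonal entries positive: (-4, -4), (-4, 3), (-1, -4), (-1, 3). Count: 4.

4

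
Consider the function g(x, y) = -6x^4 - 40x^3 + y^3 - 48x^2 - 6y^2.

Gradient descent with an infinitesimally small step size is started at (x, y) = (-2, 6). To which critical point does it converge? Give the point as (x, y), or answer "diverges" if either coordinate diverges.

g is separable, so gradient descent decouples: x follows -∂g/∂x, y follows -∂g/∂y.
∂g/∂x = -24x(x + 1)(x + 4); at x=-2 this is -96, so x increases.
∂g/∂y = 3y(y - 4); at y=6 this is 36, so y decreases.
x converges to its nearest critical value -1 (a local min of the x-part); y converges to 4. The iterate converges to (-1, 4).

(-1, 4)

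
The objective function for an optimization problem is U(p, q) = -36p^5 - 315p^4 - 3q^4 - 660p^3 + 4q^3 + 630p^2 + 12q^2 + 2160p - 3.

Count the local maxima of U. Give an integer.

U separates as a function of p plus a function of q, so ∇U=0 decouples.
∂U/∂p = -180(p - 1)(p + 1)(p + 3)(p + 4) = 0 at p ∈ {-4, -3, -1, 1}; ∂U/∂q = -12q(q - 2)(q + 1) = 0 at q ∈ {-1, 0, 2}.
The Hessian is diagonal: diag(U_pp, U_qq). Second derivatives: U_pp(-4)=2700, U_pp(-3)=-1440, U_pp(-1)=2160, U_pp(1)=-7200; U_qq(-1)=-36, U_qq(0)=24, U_qq(2)=-72.
Local maxima occur where both diagonal entries negative: (-3, -1), (-3, 2), (1, -1), (1, 2). Count: 4.

4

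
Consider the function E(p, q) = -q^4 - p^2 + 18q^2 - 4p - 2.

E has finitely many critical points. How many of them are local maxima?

2

E separates as a function of p plus a function of q, so ∇E=0 decouples.
∂E/∂p = -2(p + 2) = 0 at p ∈ {-2}; ∂E/∂q = -4q(q - 3)(q + 3) = 0 at q ∈ {-3, 0, 3}.
The Hessian is diagonal: diag(E_pp, E_qq). Second derivatives: E_pp(-2)=-2; E_qq(-3)=-72, E_qq(0)=36, E_qq(3)=-72.
Local maxima occur where both diagonal entries negative: (-2, -3), (-2, 3). Count: 2.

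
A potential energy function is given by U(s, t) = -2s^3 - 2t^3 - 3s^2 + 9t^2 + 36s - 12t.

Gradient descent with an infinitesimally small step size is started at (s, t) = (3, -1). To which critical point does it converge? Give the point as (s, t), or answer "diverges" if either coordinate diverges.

U is separable, so gradient descent decouples: s follows -∂U/∂s, t follows -∂U/∂t.
∂U/∂s = -6(s - 2)(s + 3); at s=3 this is -36, so s increases.
∂U/∂t = -6(t - 2)(t - 1); at t=-1 this is -36, so t increases.
The s-coordinate has no critical point in that direction and runs off to infinity.

diverges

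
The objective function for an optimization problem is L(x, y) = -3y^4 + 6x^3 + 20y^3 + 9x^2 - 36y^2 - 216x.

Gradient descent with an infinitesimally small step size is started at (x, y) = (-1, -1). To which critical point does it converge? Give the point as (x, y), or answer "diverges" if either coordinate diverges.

L is separable, so gradient descent decouples: x follows -∂L/∂x, y follows -∂L/∂y.
∂L/∂x = 18(x - 3)(x + 4); at x=-1 this is -216, so x increases.
∂L/∂y = -12y(y - 3)(y - 2); at y=-1 this is 144, so y decreases.
The y-coordinate has no critical point in that direction and runs off to infinity.

diverges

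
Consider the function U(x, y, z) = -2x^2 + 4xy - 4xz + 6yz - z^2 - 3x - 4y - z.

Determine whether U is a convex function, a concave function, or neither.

neither

U is quadratic, so its Hessian is the constant matrix H = [[-4, 4, -4], [4, 0, 6], [-4, 6, -2]].
Leading principal minors: -4, -16, -16.
Neither pattern holds ⇒ H is indefinite ⇒ neither convex nor concave.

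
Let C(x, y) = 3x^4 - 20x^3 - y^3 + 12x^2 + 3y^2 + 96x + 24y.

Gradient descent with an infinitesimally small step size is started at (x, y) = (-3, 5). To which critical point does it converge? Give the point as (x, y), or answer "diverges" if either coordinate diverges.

diverges

C is separable, so gradient descent decouples: x follows -∂C/∂x, y follows -∂C/∂y.
∂C/∂x = 12(x - 4)(x - 2)(x + 1); at x=-3 this is -840, so x increases.
∂C/∂y = -3(y - 4)(y + 2); at y=5 this is -21, so y increases.
The y-coordinate has no critical point in that direction and runs off to infinity.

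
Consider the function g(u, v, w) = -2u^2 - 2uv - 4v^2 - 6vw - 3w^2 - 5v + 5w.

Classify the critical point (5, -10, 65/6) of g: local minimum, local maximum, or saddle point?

The Hessian is constant: H = [[-4, -2, 0], [-2, -8, -6], [0, -6, -6]].
Leading principal minors: Δ₁ = -4, Δ₂ = 28, Δ₃ = -24.
The minors alternate sign starting negative (−, +, −), so H is negative definite: a local maximum.

local maximum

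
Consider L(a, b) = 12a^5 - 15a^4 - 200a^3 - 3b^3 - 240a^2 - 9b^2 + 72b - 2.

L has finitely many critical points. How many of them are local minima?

2

L separates as a function of a plus a function of b, so ∇L=0 decouples.
∂L/∂a = 60a(a - 4)(a + 1)(a + 2) = 0 at a ∈ {-2, -1, 0, 4}; ∂L/∂b = -9(b - 2)(b + 4) = 0 at b ∈ {-4, 2}.
The Hessian is diagonal: diag(L_aa, L_bb). Second derivatives: L_aa(-2)=-720, L_aa(-1)=300, L_aa(0)=-480, L_aa(4)=7200; L_bb(-4)=54, L_bb(2)=-54.
Local minima occur where both diagonal entries positive: (-1, -4), (4, -4). Count: 2.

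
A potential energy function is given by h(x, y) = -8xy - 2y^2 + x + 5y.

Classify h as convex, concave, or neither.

h is quadratic, so its Hessian is the constant matrix H = [[0, -8], [-8, -4]].
det(H) = -64, tr(H) = -4.
det(H) < 0, so H is indefinite: neither convex nor concave.

neither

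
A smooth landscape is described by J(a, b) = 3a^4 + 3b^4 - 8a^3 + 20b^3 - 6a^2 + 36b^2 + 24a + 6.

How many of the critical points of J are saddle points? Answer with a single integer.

J separates as a function of a plus a function of b, so ∇J=0 decouples.
∂J/∂a = 12(a - 2)(a - 1)(a + 1) = 0 at a ∈ {-1, 1, 2}; ∂J/∂b = 12b(b + 2)(b + 3) = 0 at b ∈ {-3, -2, 0}.
The Hessian is diagonal: diag(J_aa, J_bb). Second derivatives: J_aa(-1)=72, J_aa(1)=-24, J_aa(2)=36; J_bb(-3)=36, J_bb(-2)=-24, J_bb(0)=72.
Saddle points occur where the two diagonal entries have opposite signs: (-1, -2), (1, -3), (1, 0), (2, -2). Count: 4.

4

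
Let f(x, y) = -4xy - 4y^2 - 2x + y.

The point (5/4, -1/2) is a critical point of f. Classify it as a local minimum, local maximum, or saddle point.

saddle point

The Hessian of f is constant: H = [[0, -4], [-4, -8]].
det(H) = 0·(-8) − (-4)² = -16.
Since det(H) < 0, H is indefinite and the critical point is a saddle point.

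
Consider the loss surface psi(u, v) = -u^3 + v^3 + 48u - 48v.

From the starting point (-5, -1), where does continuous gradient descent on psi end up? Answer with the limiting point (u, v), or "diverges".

(-4, 4)

psi is separable, so gradient descent decouples: u follows -∂psi/∂u, v follows -∂psi/∂v.
∂psi/∂u = -3(u - 4)(u + 4); at u=-5 this is -27, so u increases.
∂psi/∂v = 3(v - 4)(v + 4); at v=-1 this is -45, so v increases.
u converges to its nearest critical value -4 (a local min of the u-part); v converges to 4. The iterate converges to (-4, 4).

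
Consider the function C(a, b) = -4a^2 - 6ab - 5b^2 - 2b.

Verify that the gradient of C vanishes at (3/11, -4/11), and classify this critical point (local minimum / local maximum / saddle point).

∇C = (-8a - 6b, -6a - 10b - 2); substituting (3/11, -4/11) gives ∇C = (0, 0), so (3/11, -4/11) is indeed a critical point.
The Hessian of C is constant: H = [[-8, -6], [-6, -10]].
det(H) = (-8)·(-10) − (-6)² = 44.
det(H) > 0 and tr(H) = -18 < 0, so H is negative definite and the point is a local maximum.

local maximum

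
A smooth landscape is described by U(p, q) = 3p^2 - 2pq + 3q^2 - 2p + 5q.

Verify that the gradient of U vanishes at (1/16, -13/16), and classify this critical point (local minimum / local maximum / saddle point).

local minimum

∇U = (6p - 2q - 2, -2p + 6q + 5); substituting (1/16, -13/16) gives ∇U = (0, 0), so (1/16, -13/16) is indeed a critical point.
The Hessian of U is constant: H = [[6, -2], [-2, 6]].
det(H) = 6·6 − (-2)² = 32.
det(H) > 0 and tr(H) = 12 > 0, so H is positive definite and the point is a local minimum.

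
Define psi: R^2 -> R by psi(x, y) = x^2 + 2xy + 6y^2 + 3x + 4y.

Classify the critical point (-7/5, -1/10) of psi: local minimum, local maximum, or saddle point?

local minimum

The Hessian of psi is constant: H = [[2, 2], [2, 12]].
det(H) = 2·12 − 2² = 20.
det(H) > 0 and tr(H) = 14 > 0, so H is positive definite and the point is a local minimum.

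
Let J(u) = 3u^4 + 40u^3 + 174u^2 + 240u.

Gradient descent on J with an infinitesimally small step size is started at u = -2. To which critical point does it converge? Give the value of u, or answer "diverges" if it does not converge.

J'(u) = 12(u + 1)(u + 4)(u + 5), so J'(-2) = -72.
Gradient descent moves in the -J' direction, i.e. u is increasing.
The nearest critical point in that direction is u = -1, where J'' = 144 > 0 (a local minimum). The iterate converges there.

-1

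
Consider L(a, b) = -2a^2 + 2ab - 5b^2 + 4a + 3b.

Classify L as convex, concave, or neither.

concave

L is quadratic, so its Hessian is the constant matrix H = [[-4, 2], [2, -10]].
det(H) = 36, tr(H) = -14.
det(H) > 0 and tr(H) < 0, so H is negative definite everywhere: concave.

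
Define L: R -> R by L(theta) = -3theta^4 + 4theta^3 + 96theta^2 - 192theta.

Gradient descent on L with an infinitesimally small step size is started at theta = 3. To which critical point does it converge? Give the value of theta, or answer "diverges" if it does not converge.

L'(theta) = -12(theta - 4)(theta - 1)(theta + 4), so L'(3) = 168.
Gradient descent moves in the -L' direction, i.e. theta is decreasing.
The nearest critical point in that direction is theta = 1, where L'' = 180 > 0 (a local minimum). The iterate converges there.

1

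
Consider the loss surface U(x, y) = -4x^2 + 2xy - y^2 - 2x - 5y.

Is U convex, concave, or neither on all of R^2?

concave

U is quadratic, so its Hessian is the constant matrix H = [[-8, 2], [2, -2]].
det(H) = 12, tr(H) = -10.
det(H) > 0 and tr(H) < 0, so H is negative definite everywhere: concave.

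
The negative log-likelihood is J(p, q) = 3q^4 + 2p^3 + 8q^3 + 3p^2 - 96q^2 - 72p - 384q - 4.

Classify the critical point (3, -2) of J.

saddle point

The mixed partial ∂²J/∂p∂q is 0, so the Hessian at any point is diag(J_pp, J_qq) = diag(6(2p + 1), 12(3q^2 + 4q - 16)).
At (3, -2): H = diag(42, -144).
The eigenvalues have opposite signs, so H is indefinite: a saddle point.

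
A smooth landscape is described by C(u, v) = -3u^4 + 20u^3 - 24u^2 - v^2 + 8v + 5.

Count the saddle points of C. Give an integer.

1

C separates as a function of u plus a function of v, so ∇C=0 decouples.
∂C/∂u = -12u(u - 4)(u - 1) = 0 at u ∈ {0, 1, 4}; ∂C/∂v = -2(v - 4) = 0 at v ∈ {4}.
The Hessian is diagonal: diag(C_uu, C_vv). Second derivatives: C_uu(0)=-48, C_uu(1)=36, C_uu(4)=-144; C_vv(4)=-2.
Saddle points occur where the two diagonal entries have opposite signs: (1, 4). Count: 1.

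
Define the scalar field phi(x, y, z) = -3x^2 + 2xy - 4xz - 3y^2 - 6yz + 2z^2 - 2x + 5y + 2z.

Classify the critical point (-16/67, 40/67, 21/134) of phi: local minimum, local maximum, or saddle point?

The Hessian is constant: H = [[-6, 2, -4], [2, -6, -6], [-4, -6, 4]].
Leading principal minors: Δ₁ = -6, Δ₂ = 32, Δ₃ = 536.
The minors fit neither the all-positive nor the alternating-sign pattern, so H is indefinite: a saddle point.

saddle point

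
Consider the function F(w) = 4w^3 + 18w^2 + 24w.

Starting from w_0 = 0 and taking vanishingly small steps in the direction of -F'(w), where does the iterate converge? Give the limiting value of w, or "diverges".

F'(w) = 12(w + 1)(w + 2), so F'(0) = 24.
Gradient descent moves in the -F' direction, i.e. w is decreasing.
The nearest critical point in that direction is w = -1, where F'' = 12 > 0 (a local minimum). The iterate converges there.

-1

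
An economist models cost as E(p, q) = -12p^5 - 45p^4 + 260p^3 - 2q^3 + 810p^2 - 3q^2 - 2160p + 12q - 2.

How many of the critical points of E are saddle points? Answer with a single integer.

4

E separates as a function of p plus a function of q, so ∇E=0 decouples.
∂E/∂p = -60(p - 3)(p - 1)(p + 3)(p + 4) = 0 at p ∈ {-4, -3, 1, 3}; ∂E/∂q = -6(q - 1)(q + 2) = 0 at q ∈ {-2, 1}.
The Hessian is diagonal: diag(E_pp, E_qq). Second derivatives: E_pp(-4)=2100, E_pp(-3)=-1440, E_pp(1)=2400, E_pp(3)=-5040; E_qq(-2)=18, E_qq(1)=-18.
Saddle points occur where the two diagonal entries have opposite signs: (-4, 1), (-3, -2), (1, 1), (3, -2). Count: 4.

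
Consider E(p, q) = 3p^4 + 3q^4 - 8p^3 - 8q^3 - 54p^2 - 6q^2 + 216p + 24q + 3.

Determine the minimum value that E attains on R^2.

E(p,q) separates as A(p) + B(q) + 3, so its minimum is min A + min B + 3.
A'(p) = 12(p - 3)(p - 2)(p + 3) vanishes at p ∈ {-3, 2, 3}; B'(q) = 12(q - 2)(q - 1)(q + 1) vanishes at q ∈ {-1, 1, 2}.
Local minima of A (where A''>0): A(-3)=-675, A(3)=189. Local minima of B: B(-1)=-19, B(2)=8.
So the global minimum of E is A(-3) + B(-1) + 3 = -675 − 19 + 3 = -691, attained at (-3, -1).

-691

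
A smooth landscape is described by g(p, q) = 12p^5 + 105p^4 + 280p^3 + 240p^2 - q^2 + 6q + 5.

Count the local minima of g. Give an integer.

0

g separates as a function of p plus a function of q, so ∇g=0 decouples.
∂g/∂p = 60p(p + 1)(p + 2)(p + 4) = 0 at p ∈ {-4, -2, -1, 0}; ∂g/∂q = -2(q - 3) = 0 at q ∈ {3}.
The Hessian is diagonal: diag(g_pp, g_qq). Second derivatives: g_pp(-4)=-1440, g_pp(-2)=240, g_pp(-1)=-180, g_pp(0)=480; g_qq(3)=-2.
Local minima occur where both diagonal entries positive: none. Count: 0.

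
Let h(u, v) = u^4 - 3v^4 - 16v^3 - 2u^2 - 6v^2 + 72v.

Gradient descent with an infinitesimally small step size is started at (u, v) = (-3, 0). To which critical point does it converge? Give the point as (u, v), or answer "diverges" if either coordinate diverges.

(-1, -2)

h is separable, so gradient descent decouples: u follows -∂h/∂u, v follows -∂h/∂v.
∂h/∂u = 4u(u - 1)(u + 1); at u=-3 this is -96, so u increases.
∂h/∂v = -12(v - 1)(v + 2)(v + 3); at v=0 this is 72, so v decreases.
u converges to its nearest critical value -1 (a local min of the u-part); v converges to -2. The iterate converges to (-1, -2).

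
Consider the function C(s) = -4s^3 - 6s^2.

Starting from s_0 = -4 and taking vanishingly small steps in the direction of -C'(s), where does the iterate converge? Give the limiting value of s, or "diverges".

C'(s) = -12s(s + 1), so C'(-4) = -144.
Gradient descent moves in the -C' direction, i.e. s is increasing.
The nearest critical point in that direction is s = -1, where C'' = 12 > 0 (a local minimum). The iterate converges there.

-1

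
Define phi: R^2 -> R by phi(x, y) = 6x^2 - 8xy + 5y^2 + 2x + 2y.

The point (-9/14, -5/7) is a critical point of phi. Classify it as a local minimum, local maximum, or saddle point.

local minimum

The Hessian of phi is constant: H = [[12, -8], [-8, 10]].
det(H) = 12·10 − (-8)² = 56.
det(H) > 0 and tr(H) = 22 > 0, so H is positive definite and the point is a local minimum.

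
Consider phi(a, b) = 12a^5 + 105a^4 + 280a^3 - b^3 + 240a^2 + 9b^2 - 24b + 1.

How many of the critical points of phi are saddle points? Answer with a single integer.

phi separates as a function of a plus a function of b, so ∇phi=0 decouples.
∂phi/∂a = 60a(a + 1)(a + 2)(a + 4) = 0 at a ∈ {-4, -2, -1, 0}; ∂phi/∂b = -3(b - 4)(b - 2) = 0 at b ∈ {2, 4}.
The Hessian is diagonal: diag(phi_aa, phi_bb). Second derivatives: phi_aa(-4)=-1440, phi_aa(-2)=240, phi_aa(-1)=-180, phi_aa(0)=480; phi_bb(2)=6, phi_bb(4)=-6.
Saddle points occur where the two diagonal entries have opposite signs: (-4, 2), (-2, 4), (-1, 2), (0, 4). Count: 4.

4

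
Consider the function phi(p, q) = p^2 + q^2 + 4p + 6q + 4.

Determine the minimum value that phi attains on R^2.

-9

phi(p,q) separates as A(p) + B(q) + 4, so its minimum is min A + min B + 4.
A'(p) = 2p + 4 vanishes at p ∈ {-2}; B'(q) = 2q + 6 vanishes at q ∈ {-3}.
Local minima of A (where A''>0): A(-2)=-4. Local minima of B: B(-3)=-9.
So the global minimum of phi is A(-2) + B(-3) + 4 = -4 − 9 + 4 = -9, attained at (-2, -3).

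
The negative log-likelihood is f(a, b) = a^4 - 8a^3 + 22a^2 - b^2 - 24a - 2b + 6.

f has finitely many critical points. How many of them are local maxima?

1

f separates as a function of a plus a function of b, so ∇f=0 decouples.
∂f/∂a = 4(a - 3)(a - 2)(a - 1) = 0 at a ∈ {1, 2, 3}; ∂f/∂b = -2(b + 1) = 0 at b ∈ {-1}.
The Hessian is diagonal: diag(f_aa, f_bb). Second derivatives: f_aa(1)=8, f_aa(2)=-4, f_aa(3)=8; f_bb(-1)=-2.
Local maxima occur where both diagonal entries negative: (2, -1). Count: 1.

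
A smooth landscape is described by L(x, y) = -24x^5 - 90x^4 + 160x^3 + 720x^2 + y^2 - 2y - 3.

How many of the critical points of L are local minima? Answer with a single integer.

L separates as a function of x plus a function of y, so ∇L=0 decouples.
∂L/∂x = -120x(x - 2)(x + 2)(x + 3) = 0 at x ∈ {-3, -2, 0, 2}; ∂L/∂y = 2(y - 1) = 0 at y ∈ {1}.
The Hessian is diagonal: diag(L_xx, L_yy). Second derivatives: L_xx(-3)=1800, L_xx(-2)=-960, L_xx(0)=1440, L_xx(2)=-4800; L_yy(1)=2.
Local minima occur where both diagonal entries positive: (-3, 1), (0, 1). Count: 2.

2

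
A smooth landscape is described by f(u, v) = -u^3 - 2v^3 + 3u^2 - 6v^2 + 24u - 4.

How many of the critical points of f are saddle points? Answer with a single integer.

2

f separates as a function of u plus a function of v, so ∇f=0 decouples.
∂f/∂u = -3(u - 4)(u + 2) = 0 at u ∈ {-2, 4}; ∂f/∂v = -6v(v + 2) = 0 at v ∈ {-2, 0}.
The Hessian is diagonal: diag(f_uu, f_vv). Second derivatives: f_uu(-2)=18, f_uu(4)=-18; f_vv(-2)=12, f_vv(0)=-12.
Saddle points occur where the two diagonal entries have opposite signs: (-2, 0), (4, -2). Count: 2.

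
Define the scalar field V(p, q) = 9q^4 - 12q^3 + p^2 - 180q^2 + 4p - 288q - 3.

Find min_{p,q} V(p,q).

-2503

V(p,q) separates as A(p) + B(q) − 3, so its minimum is min A + min B − 3.
A'(p) = 2p + 4 vanishes at p ∈ {-2}; B'(q) = 36(q - 4)(q + 1)(q + 2) vanishes at q ∈ {-2, -1, 4}.
Local minima of A (where A''>0): A(-2)=-4. Local minima of B: B(-2)=96, B(4)=-2496.
So the global minimum of V is A(-2) + B(4) − 3 = -4 − 2496 − 3 = -2503, attained at (-2, 4).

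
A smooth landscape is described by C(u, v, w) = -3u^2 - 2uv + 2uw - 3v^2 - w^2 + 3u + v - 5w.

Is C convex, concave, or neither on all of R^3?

concave

C is quadratic, so its Hessian is the constant matrix H = [[-6, -2, 2], [-2, -6, 0], [2, 0, -2]].
Leading principal minors: -6, 32, -40.
Signs alternate −, +, − ⇒ H ≺ 0 ⇒ concave.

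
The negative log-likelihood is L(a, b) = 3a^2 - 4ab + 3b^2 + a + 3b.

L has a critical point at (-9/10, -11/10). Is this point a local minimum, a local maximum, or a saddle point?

local minimum

The Hessian of L is constant: H = [[6, -4], [-4, 6]].
det(H) = 6·6 − (-4)² = 20.
det(H) > 0 and tr(H) = 12 > 0, so H is positive definite and the point is a local minimum.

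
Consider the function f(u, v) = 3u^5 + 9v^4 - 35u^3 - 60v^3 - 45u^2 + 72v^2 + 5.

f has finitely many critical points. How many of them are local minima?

f separates as a function of u plus a function of v, so ∇f=0 decouples.
∂f/∂u = 15u(u - 3)(u + 1)(u + 2) = 0 at u ∈ {-2, -1, 0, 3}; ∂f/∂v = 36v(v - 4)(v - 1) = 0 at v ∈ {0, 1, 4}.
The Hessian is diagonal: diag(f_uu, f_vv). Second derivatives: f_uu(-2)=-150, f_uu(-1)=60, f_uu(0)=-90, f_uu(3)=900; f_vv(0)=144, f_vv(1)=-108, f_vv(4)=432.
Local minima occur where both diagonal entries positive: (-1, 0), (-1, 4), (3, 0), (3, 4). Count: 4.

4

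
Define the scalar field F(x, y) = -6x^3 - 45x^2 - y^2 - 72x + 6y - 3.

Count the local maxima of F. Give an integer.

F separates as a function of x plus a function of y, so ∇F=0 decouples.
∂F/∂x = -18(x + 1)(x + 4) = 0 at x ∈ {-4, -1}; ∂F/∂y = -2(y - 3) = 0 at y ∈ {3}.
The Hessian is diagonal: diag(F_xx, F_yy). Second derivatives: F_xx(-4)=54, F_xx(-1)=-54; F_yy(3)=-2.
Local maxima occur where both diagonal entries negative: (-1, 3). Count: 1.

1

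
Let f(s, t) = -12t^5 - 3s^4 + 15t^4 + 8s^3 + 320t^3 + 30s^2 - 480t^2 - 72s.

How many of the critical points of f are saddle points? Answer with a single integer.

f separates as a function of s plus a function of t, so ∇f=0 decouples.
∂f/∂s = -12(s - 3)(s - 1)(s + 2) = 0 at s ∈ {-2, 1, 3}; ∂f/∂t = -60t(t - 4)(t - 1)(t + 4) = 0 at t ∈ {-4, 0, 1, 4}.
The Hessian is diagonal: diag(f_ss, f_tt). Second derivatives: f_ss(-2)=-180, f_ss(1)=72, f_ss(3)=-120; f_tt(-4)=9600, f_tt(0)=-960, f_tt(1)=900, f_tt(4)=-5760.
Saddle points occur where the two diagonal entries have opposite signs: (-2, -4), (-2, 1), (1, 0), (1, 4), (3, -4), (3, 1). Count: 6.

6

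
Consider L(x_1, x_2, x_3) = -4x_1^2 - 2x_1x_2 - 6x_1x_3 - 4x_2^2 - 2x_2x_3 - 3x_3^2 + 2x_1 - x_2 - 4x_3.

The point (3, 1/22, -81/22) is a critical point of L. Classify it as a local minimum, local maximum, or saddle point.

The Hessian is constant: H = [[-8, -2, -6], [-2, -8, -2], [-6, -2, -6]].
Leading principal minors: Δ₁ = -8, Δ₂ = 60, Δ₃ = -88.
The minors alternate sign starting negative (−, +, −), so H is negative definite: a local maximum.

local maximum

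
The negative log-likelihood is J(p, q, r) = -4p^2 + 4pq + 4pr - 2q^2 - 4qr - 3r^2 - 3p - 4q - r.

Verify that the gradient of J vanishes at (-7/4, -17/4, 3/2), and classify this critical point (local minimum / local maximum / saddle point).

local maximum

∇J = (-8p + 4q + 4r - 3, 4p - 4q - 4r - 4, 4p - 4q - 6r - 1); substituting (-7/4, -17/4, 3/2) gives ∇J = (0, 0, 0), so (-7/4, -17/4, 3/2) is indeed a critical point.
The Hessian is constant: H = [[-8, 4, 4], [4, -4, -4], [4, -4, -6]].
Leading principal minors: Δ₁ = -8, Δ₂ = 16, Δ₃ = -32.
The minors alternate sign starting negative (−, +, −), so H is negative definite: a local maximum.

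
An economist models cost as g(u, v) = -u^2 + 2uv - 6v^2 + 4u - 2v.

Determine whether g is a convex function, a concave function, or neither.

g is quadratic, so its Hessian is the constant matrix H = [[-2, 2], [2, -12]].
det(H) = 20, tr(H) = -14.
det(H) > 0 and tr(H) < 0, so H is negative definite everywhere: concave.

concave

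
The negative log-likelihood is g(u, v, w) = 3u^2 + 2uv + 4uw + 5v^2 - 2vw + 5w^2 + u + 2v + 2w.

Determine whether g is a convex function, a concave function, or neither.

g is quadratic, so its Hessian is the constant matrix H = [[6, 2, 4], [2, 10, -2], [4, -2, 10]].
Leading principal minors: 6, 56, 344.
All positive ⇒ H ≻ 0 ⇒ convex.

convex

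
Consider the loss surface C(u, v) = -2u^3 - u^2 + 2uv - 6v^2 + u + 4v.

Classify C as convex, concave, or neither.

neither

The term -2u^3 is cubic, so the Hessian is not constant.
∂²C/∂u² = -12u - 2, which takes both signs as u varies (negative for sufficiently large u). A diagonal entry of the Hessian changing sign means the Hessian is neither positive- nor negative-semidefinite on all of R^2.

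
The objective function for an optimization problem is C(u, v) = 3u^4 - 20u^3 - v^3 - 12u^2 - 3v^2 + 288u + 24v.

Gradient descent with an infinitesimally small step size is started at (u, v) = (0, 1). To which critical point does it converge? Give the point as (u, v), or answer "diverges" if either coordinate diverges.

C is separable, so gradient descent decouples: u follows -∂C/∂u, v follows -∂C/∂v.
∂C/∂u = 12(u - 4)(u - 3)(u + 2); at u=0 this is 288, so u decreases.
∂C/∂v = -3(v - 2)(v + 4); at v=1 this is 15, so v decreases.
u converges to its nearest critical value -2 (a local min of the u-part); v converges to -4. The iterate converges to (-2, -4).

(-2, -4)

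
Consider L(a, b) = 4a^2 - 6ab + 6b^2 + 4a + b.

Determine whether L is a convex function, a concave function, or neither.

L is quadratic, so its Hessian is the constant matrix H = [[8, -6], [-6, 12]].
det(H) = 60, tr(H) = 20.
det(H) > 0 and tr(H) > 0, so H is positive definite everywhere: convex.

convex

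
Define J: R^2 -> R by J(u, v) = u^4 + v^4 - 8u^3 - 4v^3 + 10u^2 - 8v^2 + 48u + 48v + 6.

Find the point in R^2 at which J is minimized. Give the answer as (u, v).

J(u,v) separates as P(u) + Q(v) + 6, so its minimum is min P + min Q + 6.
P'(u) = 4(u - 4)(u - 3)(u + 1) vanishes at u ∈ {-1, 3, 4}; Q'(v) = 4(v - 3)(v - 2)(v + 2) vanishes at v ∈ {-2, 2, 3}.
Local minima of P (where P''>0): P(-1)=-29, P(4)=96. Local minima of Q: Q(-2)=-80, Q(3)=45.
So the global minimum of J is P(-1) + Q(-2) + 6 = -29 − 80 + 6 = -103, attained at (-1, -2).

(-1, -2)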